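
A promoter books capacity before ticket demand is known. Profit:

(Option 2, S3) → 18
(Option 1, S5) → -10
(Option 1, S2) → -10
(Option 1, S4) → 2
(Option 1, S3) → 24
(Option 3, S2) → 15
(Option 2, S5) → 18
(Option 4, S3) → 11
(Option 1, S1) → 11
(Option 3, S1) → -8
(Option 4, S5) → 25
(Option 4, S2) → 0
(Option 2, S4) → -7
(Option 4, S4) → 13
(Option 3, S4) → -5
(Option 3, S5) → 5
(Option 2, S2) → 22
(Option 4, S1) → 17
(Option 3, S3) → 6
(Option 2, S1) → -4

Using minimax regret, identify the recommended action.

Column bests: S1=17, S2=22, S3=24, S4=13, S5=25.
Option 1 regrets: 6, 32, 0, 11, 35 → max 35
Option 2 regrets: 21, 0, 6, 20, 7 → max 21
Option 3 regrets: 25, 7, 18, 18, 20 → max 25
Option 4 regrets: 0, 22, 13, 0, 0 → max 22
Smallest max regret = 21 → Option 2.

Option 2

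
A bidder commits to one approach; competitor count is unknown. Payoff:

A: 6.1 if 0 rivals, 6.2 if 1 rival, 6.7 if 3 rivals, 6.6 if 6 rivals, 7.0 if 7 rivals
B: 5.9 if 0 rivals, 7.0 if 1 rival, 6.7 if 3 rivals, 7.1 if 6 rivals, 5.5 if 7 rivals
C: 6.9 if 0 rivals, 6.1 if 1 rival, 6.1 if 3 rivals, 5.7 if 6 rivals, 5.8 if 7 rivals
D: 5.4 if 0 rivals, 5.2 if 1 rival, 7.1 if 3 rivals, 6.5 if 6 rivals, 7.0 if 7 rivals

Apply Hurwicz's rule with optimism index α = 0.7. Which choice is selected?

A

A: 0.7·7.0 + 0.3·6.1 = 6.73
B: 0.7·7.1 + 0.3·5.5 = 6.62
C: 0.7·6.9 + 0.3·5.7 = 6.54
D: 0.7·7.1 + 0.3·5.2 = 6.53
Highest Hurwicz score = 6.73 → A.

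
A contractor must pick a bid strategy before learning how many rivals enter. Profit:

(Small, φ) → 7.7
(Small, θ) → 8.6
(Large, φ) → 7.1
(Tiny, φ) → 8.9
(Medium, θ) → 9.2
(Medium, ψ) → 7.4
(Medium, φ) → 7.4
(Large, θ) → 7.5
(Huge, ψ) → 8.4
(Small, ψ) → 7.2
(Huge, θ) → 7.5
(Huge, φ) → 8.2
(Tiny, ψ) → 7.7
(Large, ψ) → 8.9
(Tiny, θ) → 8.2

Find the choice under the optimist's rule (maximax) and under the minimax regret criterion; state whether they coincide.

maximax → Medium; minimax regret → Tiny (disagree)

Row maxima: Tiny=8.9, Small=8.6, Medium=9.2, Large=8.9, Huge=8.4
Best best-case = 9.2 → Medium.
Column bests: θ=9.2, φ=8.9, ψ=8.9.
Tiny regrets: 1.0, 0.0, 1.2 → max 1.2
Small regrets: 0.6, 1.2, 1.7 → max 1.7
Medium regrets: 0.0, 1.5, 1.5 → max 1.5
Large regrets: 1.7, 1.8, 0.0 → max 1.8
Huge regrets: 1.7, 0.7, 0.5 → max 1.7
Smallest max regret = 1.2 → Tiny.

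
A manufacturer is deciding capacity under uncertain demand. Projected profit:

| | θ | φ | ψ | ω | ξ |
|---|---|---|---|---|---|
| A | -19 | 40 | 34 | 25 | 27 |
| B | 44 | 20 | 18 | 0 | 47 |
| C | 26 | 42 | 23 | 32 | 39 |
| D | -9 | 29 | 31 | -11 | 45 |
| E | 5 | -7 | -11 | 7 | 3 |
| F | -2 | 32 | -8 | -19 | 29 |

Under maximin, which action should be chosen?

C

Row minima: A=-19, B=0, C=23, D=-11, E=-11, F=-19
Best worst-case = 23 → C.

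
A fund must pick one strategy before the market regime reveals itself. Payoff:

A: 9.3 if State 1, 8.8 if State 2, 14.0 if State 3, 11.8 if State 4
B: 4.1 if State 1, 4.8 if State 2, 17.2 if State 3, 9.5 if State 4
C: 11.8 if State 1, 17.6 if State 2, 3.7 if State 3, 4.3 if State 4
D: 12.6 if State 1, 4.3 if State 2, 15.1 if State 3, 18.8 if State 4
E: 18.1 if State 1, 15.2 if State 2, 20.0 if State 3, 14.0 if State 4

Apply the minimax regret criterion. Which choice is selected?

Column bests: State 1=18.1, State 2=17.6, State 3=20.0, State 4=18.8.
A regrets: 8.8, 8.8, 6.0, 7.0 → max 8.8
B regrets: 14.0, 12.8, 2.8, 9.3 → max 14.0
C regrets: 6.3, 0.0, 16.3, 14.5 → max 16.3
D regrets: 5.5, 13.3, 4.9, 0.0 → max 13.3
E regrets: 0.0, 2.4, 0.0, 4.8 → max 4.8
Smallest max regret = 4.8 → E.

E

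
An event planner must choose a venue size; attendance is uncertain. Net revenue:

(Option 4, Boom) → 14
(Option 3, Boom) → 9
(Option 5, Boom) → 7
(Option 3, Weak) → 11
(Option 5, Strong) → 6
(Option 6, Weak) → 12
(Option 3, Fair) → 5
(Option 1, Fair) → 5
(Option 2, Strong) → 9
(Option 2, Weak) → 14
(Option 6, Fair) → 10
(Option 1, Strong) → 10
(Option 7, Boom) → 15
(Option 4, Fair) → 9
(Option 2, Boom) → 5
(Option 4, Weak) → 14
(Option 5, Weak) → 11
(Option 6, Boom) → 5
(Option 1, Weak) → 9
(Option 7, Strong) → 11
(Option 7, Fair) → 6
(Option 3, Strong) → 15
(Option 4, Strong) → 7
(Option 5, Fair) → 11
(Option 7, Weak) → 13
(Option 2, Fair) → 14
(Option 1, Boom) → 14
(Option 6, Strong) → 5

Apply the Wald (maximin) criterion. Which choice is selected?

Option 4

Row minima: Option 1=5, Option 2=5, Option 3=5, Option 4=7, Option 5=6, Option 6=5, Option 7=6
Best worst-case = 7 → Option 4.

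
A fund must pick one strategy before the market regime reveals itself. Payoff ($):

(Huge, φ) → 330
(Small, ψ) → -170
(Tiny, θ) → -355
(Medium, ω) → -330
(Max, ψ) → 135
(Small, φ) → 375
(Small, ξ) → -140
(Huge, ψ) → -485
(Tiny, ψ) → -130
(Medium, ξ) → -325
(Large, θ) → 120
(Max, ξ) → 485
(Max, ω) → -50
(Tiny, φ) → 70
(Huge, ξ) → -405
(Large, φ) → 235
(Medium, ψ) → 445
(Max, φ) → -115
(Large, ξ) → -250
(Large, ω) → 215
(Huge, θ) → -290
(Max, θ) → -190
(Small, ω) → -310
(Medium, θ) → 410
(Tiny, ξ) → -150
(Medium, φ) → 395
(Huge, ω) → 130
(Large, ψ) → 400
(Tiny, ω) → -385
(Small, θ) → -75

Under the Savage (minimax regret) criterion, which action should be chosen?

Column bests: θ=410, φ=395, ψ=445, ω=215, ξ=485.
Tiny regrets: 765, 325, 575, 600, 635 → max 765
Small regrets: 485, 20, 615, 525, 625 → max 625
Medium regrets: 0, 0, 0, 545, 810 → max 810
Large regrets: 290, 160, 45, 0, 735 → max 735
Huge regrets: 700, 65, 930, 85, 890 → max 930
Max regrets: 600, 510, 310, 265, 0 → max 600
Smallest max regret = 600 → Max.

Max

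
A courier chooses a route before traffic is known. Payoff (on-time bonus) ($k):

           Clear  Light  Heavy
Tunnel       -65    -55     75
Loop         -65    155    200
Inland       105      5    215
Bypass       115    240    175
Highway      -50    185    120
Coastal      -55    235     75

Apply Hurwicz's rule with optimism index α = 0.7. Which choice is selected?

Bypass

Tunnel: 0.7·75 + 0.3·(-65) = 33
Loop: 0.7·200 + 0.3·(-65) = 120.5
Inland: 0.7·215 + 0.3·5 = 152
Bypass: 0.7·240 + 0.3·115 = 202.5
Highway: 0.7·185 + 0.3·(-50) = 114.5
Coastal: 0.7·235 + 0.3·(-55) = 148
Highest Hurwicz score = 202.5 → Bypass.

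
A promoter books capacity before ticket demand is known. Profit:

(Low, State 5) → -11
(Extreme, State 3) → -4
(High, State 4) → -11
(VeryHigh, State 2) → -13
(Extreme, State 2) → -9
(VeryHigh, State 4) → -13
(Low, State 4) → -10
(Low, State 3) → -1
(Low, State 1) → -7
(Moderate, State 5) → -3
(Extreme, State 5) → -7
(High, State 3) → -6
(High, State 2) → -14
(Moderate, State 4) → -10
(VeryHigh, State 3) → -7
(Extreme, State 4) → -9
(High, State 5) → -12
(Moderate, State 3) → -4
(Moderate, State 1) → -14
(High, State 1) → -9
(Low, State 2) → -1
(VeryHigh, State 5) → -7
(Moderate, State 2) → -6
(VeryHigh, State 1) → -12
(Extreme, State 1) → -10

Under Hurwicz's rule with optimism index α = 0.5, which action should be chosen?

Low: 0.5·(-1) + 0.5·(-11) = -6
Moderate: 0.5·(-3) + 0.5·(-14) = -8.5
High: 0.5·(-6) + 0.5·(-14) = -10
VeryHigh: 0.5·(-7) + 0.5·(-13) = -10
Extreme: 0.5·(-4) + 0.5·(-10) = -7
Highest Hurwicz score = -6 → Low.

Low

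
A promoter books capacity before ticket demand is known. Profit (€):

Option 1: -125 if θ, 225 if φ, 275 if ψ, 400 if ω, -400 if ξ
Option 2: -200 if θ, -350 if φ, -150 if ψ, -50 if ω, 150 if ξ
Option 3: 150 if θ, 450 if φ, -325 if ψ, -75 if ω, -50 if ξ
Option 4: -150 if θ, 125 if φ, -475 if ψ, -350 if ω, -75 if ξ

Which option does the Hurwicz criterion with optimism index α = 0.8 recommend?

Option 1: 0.8·400 + 0.2·(-400) = 240
Option 2: 0.8·150 + 0.2·(-350) = 50
Option 3: 0.8·450 + 0.2·(-325) = 295
Option 4: 0.8·125 + 0.2·(-475) = 5
Highest Hurwicz score = 295 → Option 3.

Option 3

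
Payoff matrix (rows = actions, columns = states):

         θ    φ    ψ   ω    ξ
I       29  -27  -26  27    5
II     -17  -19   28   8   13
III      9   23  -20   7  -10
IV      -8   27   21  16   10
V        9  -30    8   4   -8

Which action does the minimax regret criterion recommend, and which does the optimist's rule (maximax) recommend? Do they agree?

minimax regret → IV; maximax → I (disagree)

Column bests: θ=29, φ=27, ψ=28, ω=27, ξ=13.
I regrets: 0, 54, 54, 0, 8 → max 54
II regrets: 46, 46, 0, 19, 0 → max 46
III regrets: 20, 4, 48, 20, 23 → max 48
IV regrets: 37, 0, 7, 11, 3 → max 37
V regrets: 20, 57, 20, 23, 21 → max 57
Smallest max regret = 37 → IV.
Row maxima: I=29, II=28, III=23, IV=27, V=9
Best best-case = 29 → I.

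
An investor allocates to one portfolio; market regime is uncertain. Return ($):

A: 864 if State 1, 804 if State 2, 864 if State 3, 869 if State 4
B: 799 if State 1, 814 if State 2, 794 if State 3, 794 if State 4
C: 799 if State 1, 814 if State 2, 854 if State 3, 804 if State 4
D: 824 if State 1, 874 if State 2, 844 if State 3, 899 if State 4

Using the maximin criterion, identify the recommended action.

Row minima: A=804, B=794, C=799, D=824
Best worst-case = 824 → D.

D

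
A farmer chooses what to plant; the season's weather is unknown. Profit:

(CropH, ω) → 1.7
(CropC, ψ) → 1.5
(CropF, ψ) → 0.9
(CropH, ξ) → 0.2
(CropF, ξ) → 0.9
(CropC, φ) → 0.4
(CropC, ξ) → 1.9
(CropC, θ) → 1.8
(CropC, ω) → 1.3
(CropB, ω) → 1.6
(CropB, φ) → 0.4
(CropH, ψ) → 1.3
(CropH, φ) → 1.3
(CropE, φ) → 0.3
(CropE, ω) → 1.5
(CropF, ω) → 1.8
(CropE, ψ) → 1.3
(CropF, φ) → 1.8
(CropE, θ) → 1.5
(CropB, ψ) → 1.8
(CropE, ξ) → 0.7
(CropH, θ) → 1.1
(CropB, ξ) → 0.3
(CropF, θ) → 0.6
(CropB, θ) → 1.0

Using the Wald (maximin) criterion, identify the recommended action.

Row minima: CropH=0.2, CropB=0.3, CropF=0.6, CropE=0.3, CropC=0.4
Best worst-case = 0.6 → CropF.

CropF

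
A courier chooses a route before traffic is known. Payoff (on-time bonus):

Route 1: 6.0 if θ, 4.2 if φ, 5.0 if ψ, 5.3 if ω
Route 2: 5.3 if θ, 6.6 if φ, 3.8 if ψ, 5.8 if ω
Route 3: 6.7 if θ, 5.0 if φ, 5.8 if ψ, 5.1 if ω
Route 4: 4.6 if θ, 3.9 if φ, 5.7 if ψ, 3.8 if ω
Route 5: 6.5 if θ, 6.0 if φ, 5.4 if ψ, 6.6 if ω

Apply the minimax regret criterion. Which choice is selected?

Column bests: θ=6.7, φ=6.6, ψ=5.8, ω=6.6.
Route 1 regrets: 0.7, 2.4, 0.8, 1.3 → max 2.4
Route 2 regrets: 1.4, 0.0, 2.0, 0.8 → max 2.0
Route 3 regrets: 0.0, 1.6, 0.0, 1.5 → max 1.6
Route 4 regrets: 2.1, 2.7, 0.1, 2.8 → max 2.8
Route 5 regrets: 0.2, 0.6, 0.4, 0.0 → max 0.6
Smallest max regret = 0.6 → Route 5.

Route 5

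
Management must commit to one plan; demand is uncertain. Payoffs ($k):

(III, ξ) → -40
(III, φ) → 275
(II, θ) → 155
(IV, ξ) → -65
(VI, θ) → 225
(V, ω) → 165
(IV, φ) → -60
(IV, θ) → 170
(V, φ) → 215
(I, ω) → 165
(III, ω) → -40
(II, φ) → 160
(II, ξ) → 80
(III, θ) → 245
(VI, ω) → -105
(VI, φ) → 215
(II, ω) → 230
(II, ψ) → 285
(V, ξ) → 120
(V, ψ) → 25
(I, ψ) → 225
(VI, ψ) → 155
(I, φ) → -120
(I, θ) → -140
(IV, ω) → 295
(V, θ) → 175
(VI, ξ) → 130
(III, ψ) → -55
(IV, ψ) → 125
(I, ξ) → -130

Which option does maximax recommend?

Row maxima: I=225, II=285, III=275, IV=295, V=215, VI=225
Best best-case = 295 → IV.

IV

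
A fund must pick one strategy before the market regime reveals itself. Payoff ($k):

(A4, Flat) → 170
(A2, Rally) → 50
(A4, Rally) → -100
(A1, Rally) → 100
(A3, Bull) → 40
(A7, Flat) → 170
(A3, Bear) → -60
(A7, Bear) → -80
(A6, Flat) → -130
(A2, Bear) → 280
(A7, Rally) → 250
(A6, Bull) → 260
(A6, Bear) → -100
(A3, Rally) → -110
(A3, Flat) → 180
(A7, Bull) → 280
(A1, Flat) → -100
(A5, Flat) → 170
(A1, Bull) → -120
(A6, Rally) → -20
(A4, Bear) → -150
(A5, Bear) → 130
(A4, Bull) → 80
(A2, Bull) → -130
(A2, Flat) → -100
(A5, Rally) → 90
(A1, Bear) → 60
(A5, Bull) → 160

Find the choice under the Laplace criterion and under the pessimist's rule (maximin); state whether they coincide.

Row averages: A1=-15, A2=25, A3=12.5, A4=0, A5=137.5, A6=2.5, A7=155
Highest average = 155 → A7.
Row minima: A1=-120, A2=-130, A3=-110, A4=-150, A5=90, A6=-130, A7=-80
Best worst-case = 90 → A5.

laplace → A7; maximin → A5 (disagree)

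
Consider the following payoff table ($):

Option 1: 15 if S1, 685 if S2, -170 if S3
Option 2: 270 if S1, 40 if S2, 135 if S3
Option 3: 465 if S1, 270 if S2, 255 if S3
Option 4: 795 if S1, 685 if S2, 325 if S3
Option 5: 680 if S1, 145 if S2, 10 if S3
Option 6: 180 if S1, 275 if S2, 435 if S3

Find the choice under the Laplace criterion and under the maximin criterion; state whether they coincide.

Row averages: Option 1=530/3, Option 2=445/3, Option 3=330, Option 4=1805/3, Option 5=835/3, Option 6=890/3
Highest average = 1805/3 → Option 4.
Row minima: Option 1=-170, Option 2=40, Option 3=255, Option 4=325, Option 5=10, Option 6=180
Best worst-case = 325 → Option 4.

laplace → Option 4; maximin → Option 4 (agree)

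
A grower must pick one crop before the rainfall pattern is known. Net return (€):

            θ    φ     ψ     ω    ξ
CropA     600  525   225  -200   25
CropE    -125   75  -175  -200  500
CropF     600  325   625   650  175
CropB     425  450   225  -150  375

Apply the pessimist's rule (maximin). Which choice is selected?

CropF

Row minima: CropA=-200, CropE=-200, CropF=175, CropB=-150
Best worst-case = 175 → CropF.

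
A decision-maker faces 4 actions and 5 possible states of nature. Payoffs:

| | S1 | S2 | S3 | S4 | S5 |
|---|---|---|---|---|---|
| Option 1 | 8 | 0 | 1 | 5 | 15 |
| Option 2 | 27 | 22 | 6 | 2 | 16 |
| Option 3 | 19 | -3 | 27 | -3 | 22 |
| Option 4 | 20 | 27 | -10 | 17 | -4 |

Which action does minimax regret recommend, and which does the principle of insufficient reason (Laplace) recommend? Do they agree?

minimax regret → Option 2; laplace → Option 2 (agree)

Column bests: S1=27, S2=27, S3=27, S4=17, S5=22.
Option 1 regrets: 19, 27, 26, 12, 7 → max 27
Option 2 regrets: 0, 5, 21, 15, 6 → max 21
Option 3 regrets: 8, 30, 0, 20, 0 → max 30
Option 4 regrets: 7, 0, 37, 0, 26 → max 37
Smallest max regret = 21 → Option 2.
Row averages: Option 1=5.8, Option 2=14.6, Option 3=12.4, Option 4=10
Highest average = 14.6 → Option 2.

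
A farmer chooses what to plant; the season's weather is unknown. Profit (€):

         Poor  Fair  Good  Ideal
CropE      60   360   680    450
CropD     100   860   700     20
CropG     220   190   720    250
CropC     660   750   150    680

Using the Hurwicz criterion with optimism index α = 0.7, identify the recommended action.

CropE: 0.7·680 + 0.3·60 = 494
CropD: 0.7·860 + 0.3·20 = 608
CropG: 0.7·720 + 0.3·190 = 561
CropC: 0.7·750 + 0.3·150 = 570
Highest Hurwicz score = 608 → CropD.

CropD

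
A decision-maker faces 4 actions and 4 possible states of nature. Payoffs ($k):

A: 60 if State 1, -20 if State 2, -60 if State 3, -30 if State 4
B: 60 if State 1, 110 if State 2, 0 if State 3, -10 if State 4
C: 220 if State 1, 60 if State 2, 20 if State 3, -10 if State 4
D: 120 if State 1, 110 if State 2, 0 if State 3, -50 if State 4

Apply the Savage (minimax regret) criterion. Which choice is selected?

Column bests: State 1=220, State 2=110, State 3=20, State 4=-10.
A regrets: 160, 130, 80, 20 → max 160
B regrets: 160, 0, 20, 0 → max 160
C regrets: 0, 50, 0, 0 → max 50
D regrets: 100, 0, 20, 40 → max 100
Smallest max regret = 50 → C.

C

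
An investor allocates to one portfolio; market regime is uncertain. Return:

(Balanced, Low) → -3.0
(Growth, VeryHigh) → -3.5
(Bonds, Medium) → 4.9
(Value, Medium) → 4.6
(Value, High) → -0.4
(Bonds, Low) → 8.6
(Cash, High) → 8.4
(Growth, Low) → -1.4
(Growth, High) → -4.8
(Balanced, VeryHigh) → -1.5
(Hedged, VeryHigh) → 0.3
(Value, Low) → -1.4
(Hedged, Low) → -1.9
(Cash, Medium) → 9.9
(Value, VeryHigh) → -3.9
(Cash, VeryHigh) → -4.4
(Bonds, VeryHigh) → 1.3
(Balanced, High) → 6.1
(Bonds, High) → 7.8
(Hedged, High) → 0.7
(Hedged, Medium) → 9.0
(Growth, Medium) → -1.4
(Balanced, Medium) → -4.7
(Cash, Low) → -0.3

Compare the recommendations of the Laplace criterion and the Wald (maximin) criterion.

Row averages: Cash=3.4, Balanced=-0.775, Value=-0.275, Bonds=5.65, Growth=-2.775, Hedged=2.025
Highest average = 5.65 → Bonds.
Row minima: Cash=-4.4, Balanced=-4.7, Value=-3.9, Bonds=1.3, Growth=-4.8, Hedged=-1.9
Best worst-case = 1.3 → Bonds.

laplace → Bonds; maximin → Bonds (agree)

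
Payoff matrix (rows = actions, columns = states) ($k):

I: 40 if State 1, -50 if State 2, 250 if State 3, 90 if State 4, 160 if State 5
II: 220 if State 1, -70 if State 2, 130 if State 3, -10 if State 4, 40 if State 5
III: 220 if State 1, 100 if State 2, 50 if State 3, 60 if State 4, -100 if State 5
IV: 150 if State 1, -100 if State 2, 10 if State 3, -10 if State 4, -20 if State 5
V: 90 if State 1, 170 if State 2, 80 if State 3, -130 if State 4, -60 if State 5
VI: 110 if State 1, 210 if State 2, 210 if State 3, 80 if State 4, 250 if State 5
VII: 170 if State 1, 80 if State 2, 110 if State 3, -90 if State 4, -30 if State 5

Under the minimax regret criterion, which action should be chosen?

Column bests: State 1=220, State 2=210, State 3=250, State 4=90, State 5=250.
I regrets: 180, 260, 0, 0, 90 → max 260
II regrets: 0, 280, 120, 100, 210 → max 280
III regrets: 0, 110, 200, 30, 350 → max 350
IV regrets: 70, 310, 240, 100, 270 → max 310
V regrets: 130, 40, 170, 220, 310 → max 310
VI regrets: 110, 0, 40, 10, 0 → max 110
VII regrets: 50, 130, 140, 180, 280 → max 280
Smallest max regret = 110 → VI.

VI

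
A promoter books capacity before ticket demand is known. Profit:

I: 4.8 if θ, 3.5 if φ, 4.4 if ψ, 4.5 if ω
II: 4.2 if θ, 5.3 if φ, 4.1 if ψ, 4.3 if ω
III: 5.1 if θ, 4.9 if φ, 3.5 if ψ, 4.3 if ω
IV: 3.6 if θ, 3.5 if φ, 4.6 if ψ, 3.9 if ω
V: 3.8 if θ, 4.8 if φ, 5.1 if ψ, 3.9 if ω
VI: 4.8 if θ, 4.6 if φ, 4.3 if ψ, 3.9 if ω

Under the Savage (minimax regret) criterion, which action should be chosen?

Column bests: θ=5.1, φ=5.3, ψ=5.1, ω=4.5.
I regrets: 0.3, 1.8, 0.7, 0.0 → max 1.8
II regrets: 0.9, 0.0, 1.0, 0.2 → max 1.0
III regrets: 0.0, 0.4, 1.6, 0.2 → max 1.6
IV regrets: 1.5, 1.8, 0.5, 0.6 → max 1.8
V regrets: 1.3, 0.5, 0.0, 0.6 → max 1.3
VI regrets: 0.3, 0.7, 0.8, 0.6 → max 0.8
Smallest max regret = 0.8 → VI.

VI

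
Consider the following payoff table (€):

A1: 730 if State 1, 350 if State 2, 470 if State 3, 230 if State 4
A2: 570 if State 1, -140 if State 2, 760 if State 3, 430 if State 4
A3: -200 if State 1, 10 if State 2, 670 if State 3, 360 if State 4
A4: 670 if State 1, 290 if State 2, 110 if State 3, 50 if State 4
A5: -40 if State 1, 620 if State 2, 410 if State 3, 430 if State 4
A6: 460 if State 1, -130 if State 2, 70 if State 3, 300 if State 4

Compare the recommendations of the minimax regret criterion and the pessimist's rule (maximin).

minimax regret → A1; maximin → A1 (agree)

Column bests: State 1=730, State 2=620, State 3=760, State 4=430.
A1 regrets: 0, 270, 290, 200 → max 290
A2 regrets: 160, 760, 0, 0 → max 760
A3 regrets: 930, 610, 90, 70 → max 930
A4 regrets: 60, 330, 650, 380 → max 650
A5 regrets: 770, 0, 350, 0 → max 770
A6 regrets: 270, 750, 690, 130 → max 750
Smallest max regret = 290 → A1.
Row minima: A1=230, A2=-140, A3=-200, A4=50, A5=-40, A6=-130
Best worst-case = 230 → A1.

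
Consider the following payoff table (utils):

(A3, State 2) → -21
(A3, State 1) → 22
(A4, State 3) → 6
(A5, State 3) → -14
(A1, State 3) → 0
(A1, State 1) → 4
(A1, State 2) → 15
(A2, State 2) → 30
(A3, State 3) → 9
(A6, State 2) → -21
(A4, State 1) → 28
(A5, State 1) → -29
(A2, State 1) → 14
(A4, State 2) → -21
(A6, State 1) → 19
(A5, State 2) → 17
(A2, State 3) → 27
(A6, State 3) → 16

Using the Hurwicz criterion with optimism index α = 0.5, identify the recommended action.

A2

A1: 0.5·15 + 0.5·0 = 7.5
A2: 0.5·30 + 0.5·14 = 22
A3: 0.5·22 + 0.5·(-21) = 0.5
A4: 0.5·28 + 0.5·(-21) = 3.5
A5: 0.5·17 + 0.5·(-29) = -6
A6: 0.5·19 + 0.5·(-21) = -1
Highest Hurwicz score = 22 → A2.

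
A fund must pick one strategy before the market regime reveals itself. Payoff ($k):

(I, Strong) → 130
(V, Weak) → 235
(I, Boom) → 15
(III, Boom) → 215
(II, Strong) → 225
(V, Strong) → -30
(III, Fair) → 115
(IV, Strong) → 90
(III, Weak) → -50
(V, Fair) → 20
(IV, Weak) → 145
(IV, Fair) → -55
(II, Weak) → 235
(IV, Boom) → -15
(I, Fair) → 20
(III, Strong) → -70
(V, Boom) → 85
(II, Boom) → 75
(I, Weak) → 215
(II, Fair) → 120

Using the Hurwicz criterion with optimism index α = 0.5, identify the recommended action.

II

I: 0.5·215 + 0.5·15 = 115
II: 0.5·235 + 0.5·75 = 155
III: 0.5·215 + 0.5·(-70) = 72.5
IV: 0.5·145 + 0.5·(-55) = 45
V: 0.5·235 + 0.5·(-30) = 102.5
Highest Hurwicz score = 155 → II.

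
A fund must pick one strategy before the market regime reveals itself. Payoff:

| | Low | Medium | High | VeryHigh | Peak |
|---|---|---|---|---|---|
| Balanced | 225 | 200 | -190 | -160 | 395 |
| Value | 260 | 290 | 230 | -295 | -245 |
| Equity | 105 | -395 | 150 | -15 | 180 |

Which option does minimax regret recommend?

Column bests: Low=260, Medium=290, High=230, VeryHigh=-15, Peak=395.
Balanced regrets: 35, 90, 420, 145, 0 → max 420
Value regrets: 0, 0, 0, 280, 640 → max 640
Equity regrets: 155, 685, 80, 0, 215 → max 685
Smallest max regret = 420 → Balanced.

Balanced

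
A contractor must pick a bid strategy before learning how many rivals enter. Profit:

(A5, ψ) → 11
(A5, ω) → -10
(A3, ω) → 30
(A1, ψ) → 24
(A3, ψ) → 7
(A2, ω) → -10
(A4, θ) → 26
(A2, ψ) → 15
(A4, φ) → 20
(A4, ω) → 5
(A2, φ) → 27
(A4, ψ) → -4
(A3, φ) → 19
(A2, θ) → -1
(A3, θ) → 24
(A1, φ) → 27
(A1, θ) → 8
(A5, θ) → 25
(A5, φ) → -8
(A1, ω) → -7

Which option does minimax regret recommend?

A3

Column bests: θ=26, φ=27, ψ=24, ω=30.
A1 regrets: 18, 0, 0, 37 → max 37
A2 regrets: 27, 0, 9, 40 → max 40
A3 regrets: 2, 8, 17, 0 → max 17
A4 regrets: 0, 7, 28, 25 → max 28
A5 regrets: 1, 35, 13, 40 → max 40
Smallest max regret = 17 → A3.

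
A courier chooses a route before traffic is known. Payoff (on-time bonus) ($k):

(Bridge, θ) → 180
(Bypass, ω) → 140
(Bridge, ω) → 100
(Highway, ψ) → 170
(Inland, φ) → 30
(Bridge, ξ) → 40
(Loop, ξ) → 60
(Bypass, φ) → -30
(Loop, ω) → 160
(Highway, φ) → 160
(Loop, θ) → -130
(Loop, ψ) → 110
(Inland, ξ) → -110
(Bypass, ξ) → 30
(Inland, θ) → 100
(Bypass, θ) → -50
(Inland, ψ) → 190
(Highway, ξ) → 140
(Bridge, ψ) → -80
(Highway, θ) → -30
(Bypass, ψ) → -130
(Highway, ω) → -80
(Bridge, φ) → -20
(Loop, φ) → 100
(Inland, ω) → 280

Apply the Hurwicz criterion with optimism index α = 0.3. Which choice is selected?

Loop: 0.3·160 + 0.7·(-130) = -43
Inland: 0.3·280 + 0.7·(-110) = 7
Highway: 0.3·170 + 0.7·(-80) = -5
Bypass: 0.3·140 + 0.7·(-130) = -49
Bridge: 0.3·180 + 0.7·(-80) = -2
Highest Hurwicz score = 7 → Inland.

Inland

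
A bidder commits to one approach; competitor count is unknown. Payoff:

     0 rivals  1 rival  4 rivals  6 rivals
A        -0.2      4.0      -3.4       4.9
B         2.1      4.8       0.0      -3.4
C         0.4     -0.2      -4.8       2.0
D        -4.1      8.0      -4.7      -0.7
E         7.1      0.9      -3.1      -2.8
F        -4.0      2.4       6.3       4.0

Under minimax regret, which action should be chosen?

B

Column bests: 0 rivals=7.1, 1 rival=8.0, 4 rivals=6.3, 6 rivals=4.9.
A regrets: 7.3, 4.0, 9.7, 0.0 → max 9.7
B regrets: 5.0, 3.2, 6.3, 8.3 → max 8.3
C regrets: 6.7, 8.2, 11.1, 2.9 → max 11.1
D regrets: 11.2, 0.0, 11.0, 5.6 → max 11.2
E regrets: 0.0, 7.1, 9.4, 7.7 → max 9.4
F regrets: 11.1, 5.6, 0.0, 0.9 → max 11.1
Smallest max regret = 8.3 → B.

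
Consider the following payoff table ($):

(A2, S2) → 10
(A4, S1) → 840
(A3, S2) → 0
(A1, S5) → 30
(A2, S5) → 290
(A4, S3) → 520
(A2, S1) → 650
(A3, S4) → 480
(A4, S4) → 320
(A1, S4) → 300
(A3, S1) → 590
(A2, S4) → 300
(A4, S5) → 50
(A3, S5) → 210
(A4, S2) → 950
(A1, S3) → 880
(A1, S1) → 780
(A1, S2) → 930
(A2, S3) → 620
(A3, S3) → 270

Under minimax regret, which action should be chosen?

A1

Column bests: S1=840, S2=950, S3=880, S4=480, S5=290.
A1 regrets: 60, 20, 0, 180, 260 → max 260
A2 regrets: 190, 940, 260, 180, 0 → max 940
A3 regrets: 250, 950, 610, 0, 80 → max 950
A4 regrets: 0, 0, 360, 160, 240 → max 360
Smallest max regret = 260 → A1.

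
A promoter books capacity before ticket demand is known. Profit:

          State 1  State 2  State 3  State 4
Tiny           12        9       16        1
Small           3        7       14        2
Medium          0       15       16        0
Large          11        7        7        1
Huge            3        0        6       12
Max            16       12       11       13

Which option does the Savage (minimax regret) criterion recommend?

Max

Column bests: State 1=16, State 2=15, State 3=16, State 4=13.
Tiny regrets: 4, 6, 0, 12 → max 12
Small regrets: 13, 8, 2, 11 → max 13
Medium regrets: 16, 0, 0, 13 → max 16
Large regrets: 5, 8, 9, 12 → max 12
Huge regrets: 13, 15, 10, 1 → max 15
Max regrets: 0, 3, 5, 0 → max 5
Smallest max regret = 5 → Max.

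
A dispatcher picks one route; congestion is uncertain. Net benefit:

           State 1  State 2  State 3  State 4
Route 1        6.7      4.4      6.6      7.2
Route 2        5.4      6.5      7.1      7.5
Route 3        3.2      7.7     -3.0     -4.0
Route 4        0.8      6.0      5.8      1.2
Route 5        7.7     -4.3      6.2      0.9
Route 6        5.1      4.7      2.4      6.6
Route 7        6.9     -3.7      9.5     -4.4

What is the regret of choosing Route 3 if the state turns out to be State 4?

Best payoff under State 4 is 7.5.
Regret = 7.5 − (-4.0) = 11.5.

11.5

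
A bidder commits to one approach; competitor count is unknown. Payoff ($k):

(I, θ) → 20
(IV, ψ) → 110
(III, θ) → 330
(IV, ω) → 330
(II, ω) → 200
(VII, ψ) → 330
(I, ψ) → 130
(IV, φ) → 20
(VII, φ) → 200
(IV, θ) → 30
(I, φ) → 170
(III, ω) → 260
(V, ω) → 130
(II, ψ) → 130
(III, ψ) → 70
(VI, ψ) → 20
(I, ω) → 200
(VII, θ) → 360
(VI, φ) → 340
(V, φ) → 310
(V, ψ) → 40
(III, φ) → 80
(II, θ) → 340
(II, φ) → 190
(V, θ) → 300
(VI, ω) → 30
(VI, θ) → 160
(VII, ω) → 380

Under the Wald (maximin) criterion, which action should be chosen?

VII

Row minima: I=20, II=130, III=70, IV=20, V=40, VI=20, VII=200
Best worst-case = 200 → VII.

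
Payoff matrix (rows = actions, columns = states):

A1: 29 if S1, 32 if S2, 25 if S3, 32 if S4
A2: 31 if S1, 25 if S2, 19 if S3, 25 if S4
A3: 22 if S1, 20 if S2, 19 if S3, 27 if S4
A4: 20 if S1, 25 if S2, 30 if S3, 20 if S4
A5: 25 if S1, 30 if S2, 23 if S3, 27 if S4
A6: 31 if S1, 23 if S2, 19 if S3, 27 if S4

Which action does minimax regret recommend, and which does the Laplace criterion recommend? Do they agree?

minimax regret → A1; laplace → A1 (agree)

Column bests: S1=31, S2=32, S3=30, S4=32.
A1 regrets: 2, 0, 5, 0 → max 5
A2 regrets: 0, 7, 11, 7 → max 11
A3 regrets: 9, 12, 11, 5 → max 12
A4 regrets: 11, 7, 0, 12 → max 12
A5 regrets: 6, 2, 7, 5 → max 7
A6 regrets: 0, 9, 11, 5 → max 11
Smallest max regret = 5 → A1.
Row averages: A1=29.5, A2=25, A3=22, A4=23.75, A5=26.25, A6=25
Highest average = 29.5 → A1.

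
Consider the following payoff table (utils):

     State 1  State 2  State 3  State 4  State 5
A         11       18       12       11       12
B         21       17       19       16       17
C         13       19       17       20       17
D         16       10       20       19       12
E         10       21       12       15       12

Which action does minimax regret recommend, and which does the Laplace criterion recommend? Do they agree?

minimax regret → B; laplace → B (agree)

Column bests: State 1=21, State 2=21, State 3=20, State 4=20, State 5=17.
A regrets: 10, 3, 8, 9, 5 → max 10
B regrets: 0, 4, 1, 4, 0 → max 4
C regrets: 8, 2, 3, 0, 0 → max 8
D regrets: 5, 11, 0, 1, 5 → max 11
E regrets: 11, 0, 8, 5, 5 → max 11
Smallest max regret = 4 → B.
Row averages: A=12.8, B=18, C=17.2, D=15.4, E=14
Highest average = 18 → B.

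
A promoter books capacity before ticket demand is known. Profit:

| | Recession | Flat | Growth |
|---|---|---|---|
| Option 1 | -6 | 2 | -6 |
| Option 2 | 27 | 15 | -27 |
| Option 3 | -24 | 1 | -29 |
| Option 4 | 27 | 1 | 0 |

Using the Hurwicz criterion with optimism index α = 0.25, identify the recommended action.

Option 4

Option 1: 0.25·2 + 0.75·(-6) = -4
Option 2: 0.25·27 + 0.75·(-27) = -13.5
Option 3: 0.25·1 + 0.75·(-29) = -21.5
Option 4: 0.25·27 + 0.75·0 = 6.75
Highest Hurwicz score = 6.75 → Option 4.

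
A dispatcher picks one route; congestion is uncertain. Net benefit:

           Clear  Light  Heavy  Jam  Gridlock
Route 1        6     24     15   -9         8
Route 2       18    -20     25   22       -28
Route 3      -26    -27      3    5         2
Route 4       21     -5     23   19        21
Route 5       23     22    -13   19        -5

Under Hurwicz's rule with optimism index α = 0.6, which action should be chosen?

Route 1: 0.6·24 + 0.4·(-9) = 10.8
Route 2: 0.6·25 + 0.4·(-28) = 3.8
Route 3: 0.6·5 + 0.4·(-27) = -7.8
Route 4: 0.6·23 + 0.4·(-5) = 11.8
Route 5: 0.6·23 + 0.4·(-13) = 8.6
Highest Hurwicz score = 11.8 → Route 4.

Route 4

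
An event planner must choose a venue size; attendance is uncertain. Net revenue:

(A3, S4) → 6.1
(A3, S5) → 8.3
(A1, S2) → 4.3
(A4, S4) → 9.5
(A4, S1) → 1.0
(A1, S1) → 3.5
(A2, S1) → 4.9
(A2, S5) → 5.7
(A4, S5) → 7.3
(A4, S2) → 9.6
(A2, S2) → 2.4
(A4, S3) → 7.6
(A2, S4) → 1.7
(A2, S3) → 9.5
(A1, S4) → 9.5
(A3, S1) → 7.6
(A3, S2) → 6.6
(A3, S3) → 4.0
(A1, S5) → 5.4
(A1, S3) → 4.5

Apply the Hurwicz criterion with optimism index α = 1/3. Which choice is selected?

A1: 1/3·9.5 + 2/3·3.5 = 5.5
A2: 1/3·9.5 + 2/3·1.7 = 4.3
A3: 1/3·8.3 + 2/3·4.0 = 163/30
A4: 1/3·9.6 + 2/3·1.0 = 58/15
Highest Hurwicz score = 5.5 → A1.

A1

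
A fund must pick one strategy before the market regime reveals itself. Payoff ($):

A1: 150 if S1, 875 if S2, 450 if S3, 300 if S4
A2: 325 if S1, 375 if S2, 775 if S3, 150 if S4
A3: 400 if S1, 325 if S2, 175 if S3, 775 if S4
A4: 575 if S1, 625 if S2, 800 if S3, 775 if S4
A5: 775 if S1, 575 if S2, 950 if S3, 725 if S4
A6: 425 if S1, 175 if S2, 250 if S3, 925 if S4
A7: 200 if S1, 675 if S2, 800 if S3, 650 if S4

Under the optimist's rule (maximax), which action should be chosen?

Row maxima: A1=875, A2=775, A3=775, A4=800, A5=950, A6=925, A7=800
Best best-case = 950 → A5.

A5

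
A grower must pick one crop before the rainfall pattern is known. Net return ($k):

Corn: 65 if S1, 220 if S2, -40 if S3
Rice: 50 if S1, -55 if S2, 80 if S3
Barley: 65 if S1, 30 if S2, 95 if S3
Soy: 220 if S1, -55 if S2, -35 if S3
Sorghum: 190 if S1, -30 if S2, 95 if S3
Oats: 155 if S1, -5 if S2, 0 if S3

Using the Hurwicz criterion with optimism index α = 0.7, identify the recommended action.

Corn

Corn: 0.7·220 + 0.3·(-40) = 142
Rice: 0.7·80 + 0.3·(-55) = 39.5
Barley: 0.7·95 + 0.3·30 = 75.5
Soy: 0.7·220 + 0.3·(-55) = 137.5
Sorghum: 0.7·190 + 0.3·(-30) = 124
Oats: 0.7·155 + 0.3·(-5) = 107
Highest Hurwicz score = 142 → Corn.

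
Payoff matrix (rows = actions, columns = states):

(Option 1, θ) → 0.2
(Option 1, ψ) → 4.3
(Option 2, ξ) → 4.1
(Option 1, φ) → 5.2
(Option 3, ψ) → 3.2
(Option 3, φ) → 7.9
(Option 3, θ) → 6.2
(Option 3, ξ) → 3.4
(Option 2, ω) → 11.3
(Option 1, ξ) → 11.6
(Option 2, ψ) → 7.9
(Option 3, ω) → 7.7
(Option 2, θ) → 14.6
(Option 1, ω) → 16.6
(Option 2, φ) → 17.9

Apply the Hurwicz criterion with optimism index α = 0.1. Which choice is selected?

Option 2

Option 1: 0.1·16.6 + 0.9·0.2 = 1.84
Option 2: 0.1·17.9 + 0.9·4.1 = 5.48
Option 3: 0.1·7.9 + 0.9·3.2 = 3.67
Highest Hurwicz score = 5.48 → Option 2.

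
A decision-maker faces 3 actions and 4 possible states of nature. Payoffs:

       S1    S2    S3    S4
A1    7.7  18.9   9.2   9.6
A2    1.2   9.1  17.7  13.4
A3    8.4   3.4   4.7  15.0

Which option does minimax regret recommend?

Column bests: S1=8.4, S2=18.9, S3=17.7, S4=15.0.
A1 regrets: 0.7, 0.0, 8.5, 5.4 → max 8.5
A2 regrets: 7.2, 9.8, 0.0, 1.6 → max 9.8
A3 regrets: 0.0, 15.5, 13.0, 0.0 → max 15.5
Smallest max regret = 8.5 → A1.

A1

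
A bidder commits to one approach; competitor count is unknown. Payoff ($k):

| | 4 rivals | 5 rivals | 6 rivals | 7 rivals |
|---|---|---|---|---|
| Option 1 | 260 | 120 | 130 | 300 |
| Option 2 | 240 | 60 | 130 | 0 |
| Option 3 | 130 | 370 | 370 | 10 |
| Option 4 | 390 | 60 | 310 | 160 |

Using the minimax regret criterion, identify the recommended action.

Column bests: 4 rivals=390, 5 rivals=370, 6 rivals=370, 7 rivals=300.
Option 1 regrets: 130, 250, 240, 0 → max 250
Option 2 regrets: 150, 310, 240, 300 → max 310
Option 3 regrets: 260, 0, 0, 290 → max 290
Option 4 regrets: 0, 310, 60, 140 → max 310
Smallest max regret = 250 → Option 1.

Option 1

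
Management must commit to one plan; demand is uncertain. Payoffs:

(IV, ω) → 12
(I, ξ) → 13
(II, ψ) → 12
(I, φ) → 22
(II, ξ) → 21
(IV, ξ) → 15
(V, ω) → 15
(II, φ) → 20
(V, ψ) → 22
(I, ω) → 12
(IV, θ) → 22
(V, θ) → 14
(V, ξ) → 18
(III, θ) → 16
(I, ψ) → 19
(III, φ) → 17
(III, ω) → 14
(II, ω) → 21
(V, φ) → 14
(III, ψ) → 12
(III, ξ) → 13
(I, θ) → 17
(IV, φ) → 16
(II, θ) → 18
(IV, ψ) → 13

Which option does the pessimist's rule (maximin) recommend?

V

Row minima: I=12, II=12, III=12, IV=12, V=14
Best worst-case = 14 → V.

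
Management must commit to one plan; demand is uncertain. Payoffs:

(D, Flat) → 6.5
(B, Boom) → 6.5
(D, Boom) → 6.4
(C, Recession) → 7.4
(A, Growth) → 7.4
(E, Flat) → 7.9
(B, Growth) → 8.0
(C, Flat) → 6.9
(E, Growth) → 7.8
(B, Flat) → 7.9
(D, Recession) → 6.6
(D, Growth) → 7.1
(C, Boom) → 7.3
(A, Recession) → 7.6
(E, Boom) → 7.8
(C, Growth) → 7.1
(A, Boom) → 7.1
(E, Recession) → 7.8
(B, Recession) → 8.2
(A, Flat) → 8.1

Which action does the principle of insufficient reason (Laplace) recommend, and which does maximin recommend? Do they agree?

laplace → E; maximin → E (agree)

Row averages: A=7.55, B=7.65, C=7.175, D=6.65, E=7.825
Highest average = 7.825 → E.
Row minima: A=7.1, B=6.5, C=6.9, D=6.4, E=7.8
Best worst-case = 7.8 → E.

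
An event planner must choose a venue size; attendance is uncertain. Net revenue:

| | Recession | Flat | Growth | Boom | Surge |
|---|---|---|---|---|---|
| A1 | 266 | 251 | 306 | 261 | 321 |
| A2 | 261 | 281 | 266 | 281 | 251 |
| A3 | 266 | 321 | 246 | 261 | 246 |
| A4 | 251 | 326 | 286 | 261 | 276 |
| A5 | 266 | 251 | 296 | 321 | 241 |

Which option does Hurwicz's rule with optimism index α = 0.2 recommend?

A4

A1: 0.2·321 + 0.8·251 = 265
A2: 0.2·281 + 0.8·251 = 257
A3: 0.2·321 + 0.8·246 = 261
A4: 0.2·326 + 0.8·251 = 266
A5: 0.2·321 + 0.8·241 = 257
Highest Hurwicz score = 266 → A4.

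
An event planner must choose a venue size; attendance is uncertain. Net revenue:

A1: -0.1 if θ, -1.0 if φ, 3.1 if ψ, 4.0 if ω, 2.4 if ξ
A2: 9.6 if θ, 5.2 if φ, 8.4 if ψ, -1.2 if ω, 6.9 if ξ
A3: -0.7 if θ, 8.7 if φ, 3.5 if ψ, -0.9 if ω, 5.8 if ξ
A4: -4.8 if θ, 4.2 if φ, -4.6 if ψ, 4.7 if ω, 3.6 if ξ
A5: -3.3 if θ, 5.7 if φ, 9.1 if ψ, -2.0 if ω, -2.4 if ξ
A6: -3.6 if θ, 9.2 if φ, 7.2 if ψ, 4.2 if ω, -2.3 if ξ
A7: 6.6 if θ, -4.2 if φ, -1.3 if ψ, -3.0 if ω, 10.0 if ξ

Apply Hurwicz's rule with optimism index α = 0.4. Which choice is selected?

A2

A1: 0.4·4.0 + 0.6·(-1.0) = 1
A2: 0.4·9.6 + 0.6·(-1.2) = 3.12
A3: 0.4·8.7 + 0.6·(-0.9) = 2.94
A4: 0.4·4.7 + 0.6·(-4.8) = -1
A5: 0.4·9.1 + 0.6·(-3.3) = 1.66
A6: 0.4·9.2 + 0.6·(-3.6) = 1.52
A7: 0.4·10.0 + 0.6·(-4.2) = 1.48
Highest Hurwicz score = 3.12 → A2.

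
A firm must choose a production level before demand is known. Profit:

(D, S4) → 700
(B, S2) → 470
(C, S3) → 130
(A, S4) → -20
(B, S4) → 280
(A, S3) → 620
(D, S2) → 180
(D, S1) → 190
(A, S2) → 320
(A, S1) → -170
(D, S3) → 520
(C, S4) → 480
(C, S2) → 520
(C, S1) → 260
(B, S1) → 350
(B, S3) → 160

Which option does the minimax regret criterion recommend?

D

Column bests: S1=350, S2=520, S3=620, S4=700.
A regrets: 520, 200, 0, 720 → max 720
B regrets: 0, 50, 460, 420 → max 460
C regrets: 90, 0, 490, 220 → max 490
D regrets: 160, 340, 100, 0 → max 340
Smallest max regret = 340 → D.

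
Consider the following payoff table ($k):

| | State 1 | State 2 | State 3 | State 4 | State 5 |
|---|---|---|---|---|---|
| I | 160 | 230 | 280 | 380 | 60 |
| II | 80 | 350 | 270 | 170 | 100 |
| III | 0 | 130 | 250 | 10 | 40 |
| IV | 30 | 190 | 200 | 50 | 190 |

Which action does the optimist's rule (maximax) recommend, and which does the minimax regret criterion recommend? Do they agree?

maximax → I; minimax regret → I (agree)

Row maxima: I=380, II=350, III=250, IV=200
Best best-case = 380 → I.
Column bests: State 1=160, State 2=350, State 3=280, State 4=380, State 5=190.
I regrets: 0, 120, 0, 0, 130 → max 130
II regrets: 80, 0, 10, 210, 90 → max 210
III regrets: 160, 220, 30, 370, 150 → max 370
IV regrets: 130, 160, 80, 330, 0 → max 330
Smallest max regret = 130 → I.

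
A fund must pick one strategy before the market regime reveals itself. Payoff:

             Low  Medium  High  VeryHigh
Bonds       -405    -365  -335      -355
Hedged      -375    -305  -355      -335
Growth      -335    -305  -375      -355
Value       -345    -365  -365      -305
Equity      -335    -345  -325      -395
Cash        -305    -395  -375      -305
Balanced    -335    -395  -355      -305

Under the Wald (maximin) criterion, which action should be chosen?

Row minima: Bonds=-405, Hedged=-375, Growth=-375, Value=-365, Equity=-395, Cash=-395, Balanced=-395
Best worst-case = -365 → Value.

Value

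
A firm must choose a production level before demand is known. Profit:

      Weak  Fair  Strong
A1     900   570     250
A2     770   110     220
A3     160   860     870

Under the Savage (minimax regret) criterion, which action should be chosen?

A1

Column bests: Weak=900, Fair=860, Strong=870.
A1 regrets: 0, 290, 620 → max 620
A2 regrets: 130, 750, 650 → max 750
A3 regrets: 740, 0, 0 → max 740
Smallest max regret = 620 → A1.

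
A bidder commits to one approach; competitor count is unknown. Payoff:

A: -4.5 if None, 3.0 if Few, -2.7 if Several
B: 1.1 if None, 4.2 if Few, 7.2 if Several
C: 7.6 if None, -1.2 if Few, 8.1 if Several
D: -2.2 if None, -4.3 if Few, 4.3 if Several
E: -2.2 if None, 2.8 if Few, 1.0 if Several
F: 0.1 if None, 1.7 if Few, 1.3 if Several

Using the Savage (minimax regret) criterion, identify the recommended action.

Column bests: None=7.6, Few=4.2, Several=8.1.
A regrets: 12.1, 1.2, 10.8 → max 12.1
B regrets: 6.5, 0.0, 0.9 → max 6.5
C regrets: 0.0, 5.4, 0.0 → max 5.4
D regrets: 9.8, 8.5, 3.8 → max 9.8
E regrets: 9.8, 1.4, 7.1 → max 9.8
F regrets: 7.5, 2.5, 6.8 → max 7.5
Smallest max regret = 5.4 → C.

C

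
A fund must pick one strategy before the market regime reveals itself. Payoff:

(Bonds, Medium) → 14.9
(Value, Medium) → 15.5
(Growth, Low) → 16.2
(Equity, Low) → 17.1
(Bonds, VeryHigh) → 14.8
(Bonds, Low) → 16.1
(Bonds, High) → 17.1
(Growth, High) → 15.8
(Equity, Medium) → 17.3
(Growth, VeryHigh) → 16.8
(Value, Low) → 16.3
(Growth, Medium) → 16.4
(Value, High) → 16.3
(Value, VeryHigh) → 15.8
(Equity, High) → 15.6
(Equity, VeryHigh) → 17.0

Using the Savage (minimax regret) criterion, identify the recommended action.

Column bests: Low=17.1, Medium=17.3, High=17.1, VeryHigh=17.0.
Equity regrets: 0.0, 0.0, 1.5, 0.0 → max 1.5
Growth regrets: 0.9, 0.9, 1.3, 0.2 → max 1.3
Bonds regrets: 1.0, 2.4, 0.0, 2.2 → max 2.4
Value regrets: 0.8, 1.8, 0.8, 1.2 → max 1.8
Smallest max regret = 1.3 → Growth.

Growth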